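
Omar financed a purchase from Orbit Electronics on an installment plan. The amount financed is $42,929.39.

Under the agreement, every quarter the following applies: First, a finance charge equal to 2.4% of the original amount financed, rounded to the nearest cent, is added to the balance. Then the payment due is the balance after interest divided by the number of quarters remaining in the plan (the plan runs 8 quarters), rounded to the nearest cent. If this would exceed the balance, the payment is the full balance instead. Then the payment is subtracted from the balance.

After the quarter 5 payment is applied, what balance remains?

$18,832.52

Quarter 1: opening $42,929.39; interest $1,030.31 → $43,959.70; payment $5,494.96; balance $38,464.74
Quarter 2: opening $38,464.74; interest $1,030.31 → $39,495.05; payment $5,642.15; balance $33,852.90
Quarter 3: opening $33,852.90; interest $1,030.31 → $34,883.21; payment $5,813.87; balance $29,069.34
Quarter 4: opening $29,069.34; interest $1,030.31 → $30,099.65; payment $6,019.93; balance $24,079.72
Quarter 5: opening $24,079.72; interest $1,030.31 → $25,110.03; payment $6,277.51; balance $18,832.52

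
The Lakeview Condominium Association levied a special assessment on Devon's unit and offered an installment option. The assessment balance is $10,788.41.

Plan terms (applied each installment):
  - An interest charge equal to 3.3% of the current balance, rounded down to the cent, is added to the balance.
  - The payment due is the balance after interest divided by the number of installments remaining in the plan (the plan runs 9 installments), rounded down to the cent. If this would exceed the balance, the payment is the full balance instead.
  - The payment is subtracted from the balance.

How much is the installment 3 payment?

$1,321.34

Installment 1: $10,788.41 +$356.01 interest = $11,144.42; pay $1,238.26 → $9,906.16
Installment 2: $9,906.16 +$326.90 interest = $10,233.06; pay $1,279.13 → $8,953.93
Installment 3: $8,953.93 +$295.47 interest = $9,249.40; pay $1,321.34 → $7,928.06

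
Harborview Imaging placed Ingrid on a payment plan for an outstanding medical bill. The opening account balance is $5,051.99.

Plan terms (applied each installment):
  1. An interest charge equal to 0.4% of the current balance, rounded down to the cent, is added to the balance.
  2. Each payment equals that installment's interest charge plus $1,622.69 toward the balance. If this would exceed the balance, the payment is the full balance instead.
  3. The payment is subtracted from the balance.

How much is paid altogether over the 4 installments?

$5,093.85

Installment 1: $5,051.99 +$20.20 interest = $5,072.19; pay $1,642.89 → $3,429.30
Installment 2: $3,429.30 +$13.71 interest = $3,443.01; pay $1,636.40 → $1,806.61
Installment 3: $1,806.61 +$7.22 interest = $1,813.83; pay $1,629.91 → $183.92
Installment 4: $183.92 +$0.73 interest = $184.65; pay $184.65 → $0.00
Total paid: $5,093.85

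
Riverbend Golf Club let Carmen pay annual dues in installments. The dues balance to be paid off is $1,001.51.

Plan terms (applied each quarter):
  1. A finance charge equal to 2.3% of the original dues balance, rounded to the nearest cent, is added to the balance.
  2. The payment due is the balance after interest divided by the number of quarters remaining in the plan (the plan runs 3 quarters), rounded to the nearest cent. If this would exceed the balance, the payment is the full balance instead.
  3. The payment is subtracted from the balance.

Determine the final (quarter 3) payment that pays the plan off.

$376.06

Quarter 1: $1,001.51 +$23.03 interest = $1,024.54; pay $341.51 → $683.03
Quarter 2: $683.03 +$23.03 interest = $706.06; pay $353.03 → $353.03
Quarter 3: $353.03 +$23.03 interest = $376.06; pay $376.06 → $0.00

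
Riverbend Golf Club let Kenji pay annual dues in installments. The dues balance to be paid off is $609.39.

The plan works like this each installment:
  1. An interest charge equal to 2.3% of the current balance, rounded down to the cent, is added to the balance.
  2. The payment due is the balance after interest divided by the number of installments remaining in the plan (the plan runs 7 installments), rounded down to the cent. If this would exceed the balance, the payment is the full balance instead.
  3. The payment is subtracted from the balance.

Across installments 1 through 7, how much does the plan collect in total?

# | Opening | Interest | Payment | End bal
1 | $609.39 | $14.01 | $89.05 | $534.35
2 | $534.35 | $12.29 | $91.10 | $455.54
3 | $455.54 | $10.47 | $93.20 | $372.81
4 | $372.81 | $8.57 | $95.34 | $286.04
5 | $286.04 | $6.57 | $97.53 | $195.08
6 | $195.08 | $4.48 | $99.78 | $99.78
7 | $99.78 | $2.29 | $102.07 | $0.00
Total paid: $668.07

$668.07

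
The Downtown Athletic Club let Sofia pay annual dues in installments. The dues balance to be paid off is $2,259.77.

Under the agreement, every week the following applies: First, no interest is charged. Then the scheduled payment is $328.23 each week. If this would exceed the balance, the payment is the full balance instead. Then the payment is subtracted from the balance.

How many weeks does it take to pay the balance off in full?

7

Week 1: opening $2,259.77; payment $328.23; balance $1,931.54
Week 2: opening $1,931.54; payment $328.23; balance $1,603.31
Week 3: opening $1,603.31; payment $328.23; balance $1,275.08
Week 4: opening $1,275.08; payment $328.23; balance $946.85
Week 5: opening $946.85; payment $328.23; balance $618.62
Week 6: opening $618.62; payment $328.23; balance $290.39
Week 7: opening $290.39; payment $290.39; balance $0.00
Balance reaches $0.00 in week 7.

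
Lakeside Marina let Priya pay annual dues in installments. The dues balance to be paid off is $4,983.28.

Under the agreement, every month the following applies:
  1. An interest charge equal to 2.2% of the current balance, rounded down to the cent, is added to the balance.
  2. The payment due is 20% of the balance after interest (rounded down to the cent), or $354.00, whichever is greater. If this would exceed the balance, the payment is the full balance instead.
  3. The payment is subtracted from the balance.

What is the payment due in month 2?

Month 1: $4,983.28 +$109.63 interest = $5,092.91; pay $1,018.58 → $4,074.33
Month 2: $4,074.33 +$89.63 interest = $4,163.96; pay $832.79 → $3,331.17

$832.79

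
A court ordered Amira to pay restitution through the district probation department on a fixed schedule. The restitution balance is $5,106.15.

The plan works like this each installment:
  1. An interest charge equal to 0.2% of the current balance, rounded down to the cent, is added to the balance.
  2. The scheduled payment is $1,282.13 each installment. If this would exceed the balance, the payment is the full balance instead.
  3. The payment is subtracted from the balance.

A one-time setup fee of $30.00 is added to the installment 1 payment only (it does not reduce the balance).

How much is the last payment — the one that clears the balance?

Installment 1: $5,106.15 +$10.21 interest = $5,116.36; pay $1,282.13 (+ $30.00 fee) → $3,834.23
Installment 2: $3,834.23 +$7.66 interest = $3,841.89; pay $1,282.13 → $2,559.76
Installment 3: $2,559.76 +$5.11 interest = $2,564.87; pay $1,282.13 → $1,282.74
Installment 4: $1,282.74 +$2.56 interest = $1,285.30; pay $1,282.13 → $3.17
Installment 5: $3.17 +$0.00 interest = $3.17; pay $3.17 → $0.00

$3.17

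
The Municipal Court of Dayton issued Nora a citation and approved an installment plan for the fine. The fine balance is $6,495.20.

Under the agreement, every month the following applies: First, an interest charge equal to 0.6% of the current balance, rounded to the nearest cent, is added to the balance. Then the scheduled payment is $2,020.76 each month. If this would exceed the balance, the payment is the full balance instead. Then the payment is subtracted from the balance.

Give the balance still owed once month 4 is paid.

$0.00

Month 1: $6,495.20 +$38.97 interest = $6,534.17; pay $2,020.76 → $4,513.41
Month 2: $4,513.41 +$27.08 interest = $4,540.49; pay $2,020.76 → $2,519.73
Month 3: $2,519.73 +$15.12 interest = $2,534.85; pay $2,020.76 → $514.09
Month 4: $514.09 +$3.08 interest = $517.17; pay $517.17 → $0.00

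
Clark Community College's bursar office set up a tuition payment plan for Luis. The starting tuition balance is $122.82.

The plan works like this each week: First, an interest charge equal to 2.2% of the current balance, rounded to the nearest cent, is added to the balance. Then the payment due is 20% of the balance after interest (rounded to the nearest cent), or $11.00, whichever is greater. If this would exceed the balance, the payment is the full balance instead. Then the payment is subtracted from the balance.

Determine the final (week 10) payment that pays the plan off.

Week 1: $122.82 +$2.70 interest = $125.52; pay $25.10 → $100.42
Week 2: $100.42 +$2.21 interest = $102.63; pay $20.53 → $82.10
Week 3: $82.10 +$1.81 interest = $83.91; pay $16.78 → $67.13
Week 4: $67.13 +$1.48 interest = $68.61; pay $13.72 → $54.89
Week 5: $54.89 +$1.21 interest = $56.10; pay $11.22 → $44.88
Week 6: $44.88 +$0.99 interest = $45.87; pay $11.00 → $34.87
Week 7: $34.87 +$0.77 interest = $35.64; pay $11.00 → $24.64
Week 8: $24.64 +$0.54 interest = $25.18; pay $11.00 → $14.18
Week 9: $14.18 +$0.31 interest = $14.49; pay $11.00 → $3.49
Week 10: $3.49 +$0.08 interest = $3.57; pay $3.57 → $0.00

$3.57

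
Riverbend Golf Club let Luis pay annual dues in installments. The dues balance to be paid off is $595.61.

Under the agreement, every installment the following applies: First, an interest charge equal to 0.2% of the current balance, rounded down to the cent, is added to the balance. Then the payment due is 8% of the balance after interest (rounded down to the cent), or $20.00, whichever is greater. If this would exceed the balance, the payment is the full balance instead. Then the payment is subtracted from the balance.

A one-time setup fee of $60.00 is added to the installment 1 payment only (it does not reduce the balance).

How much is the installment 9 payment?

Installment 1: $595.61 +$1.19 interest = $596.80; pay $47.74 (+ $60.00 fee) → $549.06
Installment 2: $549.06 +$1.09 interest = $550.15; pay $44.01 → $506.14
Installment 3: $506.14 +$1.01 interest = $507.15; pay $40.57 → $466.58
Installment 4: $466.58 +$0.93 interest = $467.51; pay $37.40 → $430.11
Installment 5: $430.11 +$0.86 interest = $430.97; pay $34.47 → $396.50
Installment 6: $396.50 +$0.79 interest = $397.29; pay $31.78 → $365.51
Installment 7: $365.51 +$0.73 interest = $366.24; pay $29.29 → $336.95
Installment 8: $336.95 +$0.67 interest = $337.62; pay $27.00 → $310.62
Installment 9: $310.62 +$0.62 interest = $311.24; pay $24.89 → $286.35

$24.89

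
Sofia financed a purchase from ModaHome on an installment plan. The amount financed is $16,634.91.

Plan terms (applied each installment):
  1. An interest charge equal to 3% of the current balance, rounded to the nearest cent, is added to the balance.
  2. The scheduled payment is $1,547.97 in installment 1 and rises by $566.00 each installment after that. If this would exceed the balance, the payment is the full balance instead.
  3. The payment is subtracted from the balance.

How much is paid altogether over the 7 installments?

$18,820.92

Installment 1: $16,634.91 +$499.05 interest = $17,133.96; pay $1,547.97 → $15,585.99
Installment 2: $15,585.99 +$467.58 interest = $16,053.57; pay $2,113.97 → $13,939.60
Installment 3: $13,939.60 +$418.19 interest = $14,357.79; pay $2,679.97 → $11,677.82
Installment 4: $11,677.82 +$350.33 interest = $12,028.15; pay $3,245.97 → $8,782.18
Installment 5: $8,782.18 +$263.47 interest = $9,045.65; pay $3,811.97 → $5,233.68
Installment 6: $5,233.68 +$157.01 interest = $5,390.69; pay $4,377.97 → $1,012.72
Installment 7: $1,012.72 +$30.38 interest = $1,043.10; pay $1,043.10 → $0.00
Total paid: $18,820.92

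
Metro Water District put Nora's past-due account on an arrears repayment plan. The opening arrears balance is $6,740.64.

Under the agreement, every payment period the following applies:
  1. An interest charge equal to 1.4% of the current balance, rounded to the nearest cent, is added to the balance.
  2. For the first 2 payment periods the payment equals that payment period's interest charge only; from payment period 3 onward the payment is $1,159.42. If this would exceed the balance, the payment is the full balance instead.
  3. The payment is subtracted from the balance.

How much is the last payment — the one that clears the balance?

Payment period 1: opening $6,740.64; interest $94.37 → $6,835.01; payment $94.37; balance $6,740.64
Payment period 2: opening $6,740.64; interest $94.37 → $6,835.01; payment $94.37; balance $6,740.64
Payment period 3: opening $6,740.64; interest $94.37 → $6,835.01; payment $1,159.42; balance $5,675.59
Payment period 4: opening $5,675.59; interest $79.46 → $5,755.05; payment $1,159.42; balance $4,595.63
Payment period 5: opening $4,595.63; interest $64.34 → $4,659.97; payment $1,159.42; balance $3,500.55
Payment period 6: opening $3,500.55; interest $49.01 → $3,549.56; payment $1,159.42; balance $2,390.14
Payment period 7: opening $2,390.14; interest $33.46 → $2,423.60; payment $1,159.42; balance $1,264.18
Payment period 8: opening $1,264.18; interest $17.70 → $1,281.88; payment $1,159.42; balance $122.46
Payment period 9: opening $122.46; interest $1.71 → $124.17; payment $124.17; balance $0.00

$124.17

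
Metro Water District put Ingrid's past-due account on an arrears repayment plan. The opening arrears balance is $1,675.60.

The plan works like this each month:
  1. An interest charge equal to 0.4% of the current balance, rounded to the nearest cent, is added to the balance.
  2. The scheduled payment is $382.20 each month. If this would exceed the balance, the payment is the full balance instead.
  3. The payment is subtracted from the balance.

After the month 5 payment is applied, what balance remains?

Month 1: $1,675.60 +$6.70 interest = $1,682.30; pay $382.20 → $1,300.10
Month 2: $1,300.10 +$5.20 interest = $1,305.30; pay $382.20 → $923.10
Month 3: $923.10 +$3.69 interest = $926.79; pay $382.20 → $544.59
Month 4: $544.59 +$2.18 interest = $546.77; pay $382.20 → $164.57
Month 5: $164.57 +$0.66 interest = $165.23; pay $165.23 → $0.00

$0.00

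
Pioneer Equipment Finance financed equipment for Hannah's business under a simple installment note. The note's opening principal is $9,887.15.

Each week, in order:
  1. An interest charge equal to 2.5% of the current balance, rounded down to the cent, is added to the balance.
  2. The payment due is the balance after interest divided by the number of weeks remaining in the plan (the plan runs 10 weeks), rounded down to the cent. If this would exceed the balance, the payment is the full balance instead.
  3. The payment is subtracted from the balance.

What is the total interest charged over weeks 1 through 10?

Week 1: $9,887.15 +$247.17 interest = $10,134.32; pay $1,013.43 → $9,120.89
Week 2: $9,120.89 +$228.02 interest = $9,348.91; pay $1,038.76 → $8,310.15
Week 3: $8,310.15 +$207.75 interest = $8,517.90; pay $1,064.73 → $7,453.17
Week 4: $7,453.17 +$186.32 interest = $7,639.49; pay $1,091.35 → $6,548.14
Week 5: $6,548.14 +$163.70 interest = $6,711.84; pay $1,118.64 → $5,593.20
Week 6: $5,593.20 +$139.83 interest = $5,733.03; pay $1,146.60 → $4,586.43
Week 7: $4,586.43 +$114.66 interest = $4,701.09; pay $1,175.27 → $3,525.82
Week 8: $3,525.82 +$88.14 interest = $3,613.96; pay $1,204.65 → $2,409.31
Week 9: $2,409.31 +$60.23 interest = $2,469.54; pay $1,234.77 → $1,234.77
Week 10: $1,234.77 +$30.86 interest = $1,265.63; pay $1,265.63 → $0.00
Total interest: $247.17 + $228.02 + $207.75 + $186.32 + $163.70 + $139.83 + $114.66 + $88.14 + $60.23 + $30.86 = $1,466.68

$1,466.68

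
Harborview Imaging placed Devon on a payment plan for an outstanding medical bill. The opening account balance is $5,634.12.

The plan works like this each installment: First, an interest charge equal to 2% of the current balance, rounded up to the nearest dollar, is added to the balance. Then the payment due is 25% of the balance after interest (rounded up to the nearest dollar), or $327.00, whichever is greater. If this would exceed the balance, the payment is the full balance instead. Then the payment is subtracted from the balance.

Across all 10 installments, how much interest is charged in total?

# | Opening | Interest | Payment | End bal
1 | $5,634.12 | $113.00 | $1,437.00 | $4,310.12
2 | $4,310.12 | $87.00 | $1,100.00 | $3,297.12
3 | $3,297.12 | $66.00 | $841.00 | $2,522.12
4 | $2,522.12 | $51.00 | $644.00 | $1,929.12
5 | $1,929.12 | $39.00 | $493.00 | $1,475.12
6 | $1,475.12 | $30.00 | $377.00 | $1,128.12
7 | $1,128.12 | $23.00 | $327.00 | $824.12
8 | $824.12 | $17.00 | $327.00 | $514.12
9 | $514.12 | $11.00 | $327.00 | $198.12
10 | $198.12 | $4.00 | $202.12 | $0.00
Total interest: $113.00 + $87.00 + $66.00 + $51.00 + $39.00 + $30.00 + $23.00 + $17.00 + $11.00 + $4.00 = $441.00

$441.00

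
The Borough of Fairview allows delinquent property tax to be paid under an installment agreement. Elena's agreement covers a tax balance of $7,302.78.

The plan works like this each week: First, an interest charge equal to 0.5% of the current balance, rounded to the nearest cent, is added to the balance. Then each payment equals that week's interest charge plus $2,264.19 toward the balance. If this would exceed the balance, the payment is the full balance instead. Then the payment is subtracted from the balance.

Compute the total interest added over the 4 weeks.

$78.12

Week 1: $7,302.78 +$36.51 interest = $7,339.29; pay $2,300.70 → $5,038.59
Week 2: $5,038.59 +$25.19 interest = $5,063.78; pay $2,289.38 → $2,774.40
Week 3: $2,774.40 +$13.87 interest = $2,788.27; pay $2,278.06 → $510.21
Week 4: $510.21 +$2.55 interest = $512.76; pay $512.76 → $0.00
Total interest: $36.51 + $25.19 + $13.87 + $2.55 = $78.12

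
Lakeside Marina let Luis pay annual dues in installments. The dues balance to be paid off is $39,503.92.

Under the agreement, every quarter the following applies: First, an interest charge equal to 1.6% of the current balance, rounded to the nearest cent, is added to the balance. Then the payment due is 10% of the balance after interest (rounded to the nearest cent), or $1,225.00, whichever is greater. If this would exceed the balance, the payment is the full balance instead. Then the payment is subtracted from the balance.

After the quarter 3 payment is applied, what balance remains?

# | Opening | Interest | Payment | End bal
1 | $39,503.92 | $632.06 | $4,013.60 | $36,122.38
2 | $36,122.38 | $577.96 | $3,670.03 | $33,030.31
3 | $33,030.31 | $528.48 | $3,355.88 | $30,202.91

$30,202.91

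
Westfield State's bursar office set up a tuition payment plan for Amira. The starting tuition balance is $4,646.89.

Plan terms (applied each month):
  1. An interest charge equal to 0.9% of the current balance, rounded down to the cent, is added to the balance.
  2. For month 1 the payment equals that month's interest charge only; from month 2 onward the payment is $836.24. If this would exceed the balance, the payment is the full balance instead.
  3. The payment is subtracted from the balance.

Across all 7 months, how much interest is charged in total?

Month 1: $4,646.89 +$41.82 interest = $4,688.71; pay $41.82 → $4,646.89
Month 2: $4,646.89 +$41.82 interest = $4,688.71; pay $836.24 → $3,852.47
Month 3: $3,852.47 +$34.67 interest = $3,887.14; pay $836.24 → $3,050.90
Month 4: $3,050.90 +$27.45 interest = $3,078.35; pay $836.24 → $2,242.11
Month 5: $2,242.11 +$20.17 interest = $2,262.28; pay $836.24 → $1,426.04
Month 6: $1,426.04 +$12.83 interest = $1,438.87; pay $836.24 → $602.63
Month 7: $602.63 +$5.42 interest = $608.05; pay $608.05 → $0.00
Total interest: $41.82 + $41.82 + $34.67 + $27.45 + $20.17 + $12.83 + $5.42 = $184.18

$184.18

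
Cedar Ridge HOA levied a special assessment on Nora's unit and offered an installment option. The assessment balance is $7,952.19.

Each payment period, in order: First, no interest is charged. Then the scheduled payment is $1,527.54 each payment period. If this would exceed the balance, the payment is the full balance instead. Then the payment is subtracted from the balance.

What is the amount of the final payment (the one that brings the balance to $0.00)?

$314.49

Payment period 1: opening $7,952.19; payment $1,527.54; balance $6,424.65
Payment period 2: opening $6,424.65; payment $1,527.54; balance $4,897.11
Payment period 3: opening $4,897.11; payment $1,527.54; balance $3,369.57
Payment period 4: opening $3,369.57; payment $1,527.54; balance $1,842.03
Payment period 5: opening $1,842.03; payment $1,527.54; balance $314.49
Payment period 6: opening $314.49; payment $314.49; balance $0.00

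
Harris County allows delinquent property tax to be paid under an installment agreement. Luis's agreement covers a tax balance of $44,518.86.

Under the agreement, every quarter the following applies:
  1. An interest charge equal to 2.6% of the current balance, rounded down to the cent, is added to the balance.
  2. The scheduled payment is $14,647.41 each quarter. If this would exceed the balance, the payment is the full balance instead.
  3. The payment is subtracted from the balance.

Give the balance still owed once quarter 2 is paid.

$17,188.28

Quarter 1: opening $44,518.86; interest $1,157.49 → $45,676.35; payment $14,647.41; balance $31,028.94
Quarter 2: opening $31,028.94; interest $806.75 → $31,835.69; payment $14,647.41; balance $17,188.28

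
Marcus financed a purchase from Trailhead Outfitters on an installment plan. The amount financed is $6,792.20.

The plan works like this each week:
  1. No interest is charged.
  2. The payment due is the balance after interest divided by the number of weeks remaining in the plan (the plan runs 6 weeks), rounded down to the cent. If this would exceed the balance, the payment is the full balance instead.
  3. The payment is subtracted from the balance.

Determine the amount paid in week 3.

Week 1: opening $6,792.20; payment $1,132.03; balance $5,660.17
Week 2: opening $5,660.17; payment $1,132.03; balance $4,528.14
Week 3: opening $4,528.14; payment $1,132.03; balance $3,396.11

$1,132.03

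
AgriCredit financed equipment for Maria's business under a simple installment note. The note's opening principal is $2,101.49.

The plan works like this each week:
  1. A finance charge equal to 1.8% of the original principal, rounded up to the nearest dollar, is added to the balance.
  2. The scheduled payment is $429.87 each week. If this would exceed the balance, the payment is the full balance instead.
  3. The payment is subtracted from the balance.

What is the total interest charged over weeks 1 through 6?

$228.00

Week 1: opening $2,101.49; interest $38.00 → $2,139.49; payment $429.87; balance $1,709.62
Week 2: opening $1,709.62; interest $38.00 → $1,747.62; payment $429.87; balance $1,317.75
Week 3: opening $1,317.75; interest $38.00 → $1,355.75; payment $429.87; balance $925.88
Week 4: opening $925.88; interest $38.00 → $963.88; payment $429.87; balance $534.01
Week 5: opening $534.01; interest $38.00 → $572.01; payment $429.87; balance $142.14
Week 6: opening $142.14; interest $38.00 → $180.14; payment $180.14; balance $0.00
Total interest: $38.00 + $38.00 + $38.00 + $38.00 + $38.00 + $38.00 = $228.00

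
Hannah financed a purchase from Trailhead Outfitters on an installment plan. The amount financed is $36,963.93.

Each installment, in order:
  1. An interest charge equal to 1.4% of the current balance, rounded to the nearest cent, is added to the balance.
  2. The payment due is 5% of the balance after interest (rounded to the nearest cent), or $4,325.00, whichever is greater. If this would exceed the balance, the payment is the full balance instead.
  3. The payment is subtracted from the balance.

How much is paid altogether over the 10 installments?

$39,648.38

Installment 1: $36,963.93 +$517.50 interest = $37,481.43; pay $4,325.00 → $33,156.43
Installment 2: $33,156.43 +$464.19 interest = $33,620.62; pay $4,325.00 → $29,295.62
Installment 3: $29,295.62 +$410.14 interest = $29,705.76; pay $4,325.00 → $25,380.76
Installment 4: $25,380.76 +$355.33 interest = $25,736.09; pay $4,325.00 → $21,411.09
Installment 5: $21,411.09 +$299.76 interest = $21,710.85; pay $4,325.00 → $17,385.85
Installment 6: $17,385.85 +$243.40 interest = $17,629.25; pay $4,325.00 → $13,304.25
Installment 7: $13,304.25 +$186.26 interest = $13,490.51; pay $4,325.00 → $9,165.51
Installment 8: $9,165.51 +$128.32 interest = $9,293.83; pay $4,325.00 → $4,968.83
Installment 9: $4,968.83 +$69.56 interest = $5,038.39; pay $4,325.00 → $713.39
Installment 10: $713.39 +$9.99 interest = $723.38; pay $723.38 → $0.00
Total paid: $39,648.38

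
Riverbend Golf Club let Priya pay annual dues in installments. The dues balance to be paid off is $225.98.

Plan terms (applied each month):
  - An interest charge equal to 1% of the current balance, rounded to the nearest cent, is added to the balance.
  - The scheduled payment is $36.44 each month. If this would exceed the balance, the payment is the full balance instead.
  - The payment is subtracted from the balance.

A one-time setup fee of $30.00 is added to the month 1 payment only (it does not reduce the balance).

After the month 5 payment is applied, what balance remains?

$51.62

Month 1: opening $225.98; interest $2.26 → $228.24; payment $36.44 (+ $30.00 fee); balance $191.80
Month 2: opening $191.80; interest $1.92 → $193.72; payment $36.44; balance $157.28
Month 3: opening $157.28; interest $1.57 → $158.85; payment $36.44; balance $122.41
Month 4: opening $122.41; interest $1.22 → $123.63; payment $36.44; balance $87.19
Month 5: opening $87.19; interest $0.87 → $88.06; payment $36.44; balance $51.62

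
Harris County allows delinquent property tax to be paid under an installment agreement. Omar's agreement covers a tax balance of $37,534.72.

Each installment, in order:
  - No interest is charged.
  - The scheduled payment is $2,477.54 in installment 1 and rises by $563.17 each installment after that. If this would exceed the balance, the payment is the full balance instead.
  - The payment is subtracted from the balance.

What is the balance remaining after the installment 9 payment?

$0.00

# | Opening | Payment | End bal
1 | $37,534.72 | $2,477.54 | $35,057.18
2 | $35,057.18 | $3,040.71 | $32,016.47
3 | $32,016.47 | $3,603.88 | $28,412.59
4 | $28,412.59 | $4,167.05 | $24,245.54
5 | $24,245.54 | $4,730.22 | $19,515.32
6 | $19,515.32 | $5,293.39 | $14,221.93
7 | $14,221.93 | $5,856.56 | $8,365.37
8 | $8,365.37 | $6,419.73 | $1,945.64
9 | $1,945.64 | $1,945.64 | $0.00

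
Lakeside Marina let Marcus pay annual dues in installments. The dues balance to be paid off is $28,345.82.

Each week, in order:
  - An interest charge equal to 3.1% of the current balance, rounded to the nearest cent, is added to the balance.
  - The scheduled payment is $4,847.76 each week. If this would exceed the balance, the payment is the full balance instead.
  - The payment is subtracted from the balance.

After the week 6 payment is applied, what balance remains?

# | Opening | Interest | Payment | End bal
1 | $28,345.82 | $878.72 | $4,847.76 | $24,376.78
2 | $24,376.78 | $755.68 | $4,847.76 | $20,284.70
3 | $20,284.70 | $628.83 | $4,847.76 | $16,065.77
4 | $16,065.77 | $498.04 | $4,847.76 | $11,716.05
5 | $11,716.05 | $363.20 | $4,847.76 | $7,231.49
6 | $7,231.49 | $224.18 | $4,847.76 | $2,607.91

$2,607.91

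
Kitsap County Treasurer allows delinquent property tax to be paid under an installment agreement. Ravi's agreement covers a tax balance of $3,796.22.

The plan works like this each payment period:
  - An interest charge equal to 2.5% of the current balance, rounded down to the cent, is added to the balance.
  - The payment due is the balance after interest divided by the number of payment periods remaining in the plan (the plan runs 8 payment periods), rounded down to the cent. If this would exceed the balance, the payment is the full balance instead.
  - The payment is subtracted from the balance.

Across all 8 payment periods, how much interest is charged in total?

$452.90

Payment period 1: $3,796.22 +$94.90 interest = $3,891.12; pay $486.39 → $3,404.73
Payment period 2: $3,404.73 +$85.11 interest = $3,489.84; pay $498.54 → $2,991.30
Payment period 3: $2,991.30 +$74.78 interest = $3,066.08; pay $511.01 → $2,555.07
Payment period 4: $2,555.07 +$63.87 interest = $2,618.94; pay $523.78 → $2,095.16
Payment period 5: $2,095.16 +$52.37 interest = $2,147.53; pay $536.88 → $1,610.65
Payment period 6: $1,610.65 +$40.26 interest = $1,650.91; pay $550.30 → $1,100.61
Payment period 7: $1,100.61 +$27.51 interest = $1,128.12; pay $564.06 → $564.06
Payment period 8: $564.06 +$14.10 interest = $578.16; pay $578.16 → $0.00
Total interest: $94.90 + $85.11 + $74.78 + $63.87 + $52.37 + $40.26 + $27.51 + $14.10 = $452.90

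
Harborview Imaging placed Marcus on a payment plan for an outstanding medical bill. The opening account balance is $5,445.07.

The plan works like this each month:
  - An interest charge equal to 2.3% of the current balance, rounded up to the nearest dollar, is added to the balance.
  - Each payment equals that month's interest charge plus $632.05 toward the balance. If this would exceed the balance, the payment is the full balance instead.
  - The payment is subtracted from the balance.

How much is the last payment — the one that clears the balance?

Month 1: opening $5,445.07; interest $126.00 → $5,571.07; payment $758.05; balance $4,813.02
Month 2: opening $4,813.02; interest $111.00 → $4,924.02; payment $743.05; balance $4,180.97
Month 3: opening $4,180.97; interest $97.00 → $4,277.97; payment $729.05; balance $3,548.92
Month 4: opening $3,548.92; interest $82.00 → $3,630.92; payment $714.05; balance $2,916.87
Month 5: opening $2,916.87; interest $68.00 → $2,984.87; payment $700.05; balance $2,284.82
Month 6: opening $2,284.82; interest $53.00 → $2,337.82; payment $685.05; balance $1,652.77
Month 7: opening $1,652.77; interest $39.00 → $1,691.77; payment $671.05; balance $1,020.72
Month 8: opening $1,020.72; interest $24.00 → $1,044.72; payment $656.05; balance $388.67
Month 9: opening $388.67; interest $9.00 → $397.67; payment $397.67; balance $0.00

$397.67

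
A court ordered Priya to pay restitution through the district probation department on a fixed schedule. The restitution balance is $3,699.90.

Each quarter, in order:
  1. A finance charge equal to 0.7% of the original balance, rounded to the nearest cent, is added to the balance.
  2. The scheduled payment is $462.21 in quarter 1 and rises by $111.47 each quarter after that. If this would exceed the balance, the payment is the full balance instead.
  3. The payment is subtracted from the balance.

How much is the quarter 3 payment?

Quarter 1: $3,699.90 +$25.90 interest = $3,725.80; pay $462.21 → $3,263.59
Quarter 2: $3,263.59 +$25.90 interest = $3,289.49; pay $573.68 → $2,715.81
Quarter 3: $2,715.81 +$25.90 interest = $2,741.71; pay $685.15 → $2,056.56

$685.15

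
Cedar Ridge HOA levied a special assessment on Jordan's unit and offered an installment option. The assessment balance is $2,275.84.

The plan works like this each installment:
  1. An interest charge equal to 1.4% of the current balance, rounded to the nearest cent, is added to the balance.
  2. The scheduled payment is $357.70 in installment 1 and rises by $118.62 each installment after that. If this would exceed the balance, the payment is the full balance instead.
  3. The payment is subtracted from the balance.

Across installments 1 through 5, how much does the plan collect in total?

Installment 1: opening $2,275.84; interest $31.86 → $2,307.70; payment $357.70; balance $1,950.00
Installment 2: opening $1,950.00; interest $27.30 → $1,977.30; payment $476.32; balance $1,500.98
Installment 3: opening $1,500.98; interest $21.01 → $1,521.99; payment $594.94; balance $927.05
Installment 4: opening $927.05; interest $12.98 → $940.03; payment $713.56; balance $226.47
Installment 5: opening $226.47; interest $3.17 → $229.64; payment $229.64; balance $0.00
Total paid: $2,372.16

$2,372.16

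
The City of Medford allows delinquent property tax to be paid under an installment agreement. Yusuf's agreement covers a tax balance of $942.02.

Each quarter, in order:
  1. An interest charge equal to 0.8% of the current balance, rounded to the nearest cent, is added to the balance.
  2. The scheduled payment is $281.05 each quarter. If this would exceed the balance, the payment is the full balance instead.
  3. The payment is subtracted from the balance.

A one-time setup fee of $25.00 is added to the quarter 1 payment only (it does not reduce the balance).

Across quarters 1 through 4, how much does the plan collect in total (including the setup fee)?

$983.97

Quarter 1: opening $942.02; interest $7.54 → $949.56; payment $281.05 (+ $25.00 fee); balance $668.51
Quarter 2: opening $668.51; interest $5.35 → $673.86; payment $281.05; balance $392.81
Quarter 3: opening $392.81; interest $3.14 → $395.95; payment $281.05; balance $114.90
Quarter 4: opening $114.90; interest $0.92 → $115.82; payment $115.82; balance $0.00
Total paid: $983.97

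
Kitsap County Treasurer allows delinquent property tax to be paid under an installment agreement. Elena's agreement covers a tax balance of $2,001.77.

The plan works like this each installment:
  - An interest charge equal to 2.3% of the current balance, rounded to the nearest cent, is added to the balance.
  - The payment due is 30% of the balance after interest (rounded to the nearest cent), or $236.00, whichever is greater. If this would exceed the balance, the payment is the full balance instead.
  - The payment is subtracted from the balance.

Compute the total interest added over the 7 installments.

$139.55

Installment 1: opening $2,001.77; interest $46.04 → $2,047.81; payment $614.34; balance $1,433.47
Installment 2: opening $1,433.47; interest $32.97 → $1,466.44; payment $439.93; balance $1,026.51
Installment 3: opening $1,026.51; interest $23.61 → $1,050.12; payment $315.04; balance $735.08
Installment 4: opening $735.08; interest $16.91 → $751.99; payment $236.00; balance $515.99
Installment 5: opening $515.99; interest $11.87 → $527.86; payment $236.00; balance $291.86
Installment 6: opening $291.86; interest $6.71 → $298.57; payment $236.00; balance $62.57
Installment 7: opening $62.57; interest $1.44 → $64.01; payment $64.01; balance $0.00
Total interest: $46.04 + $32.97 + $23.61 + $16.91 + $11.87 + $6.71 + $1.44 = $139.55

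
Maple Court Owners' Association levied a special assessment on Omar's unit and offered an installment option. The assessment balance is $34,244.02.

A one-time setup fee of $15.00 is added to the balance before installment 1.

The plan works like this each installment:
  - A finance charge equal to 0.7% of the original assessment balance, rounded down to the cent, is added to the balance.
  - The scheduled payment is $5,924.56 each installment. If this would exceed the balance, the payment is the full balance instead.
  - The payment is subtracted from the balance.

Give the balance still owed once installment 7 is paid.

$0.00

Installment 1: opening $34,259.02; interest $239.70 → $34,498.72; payment $5,924.56; balance $28,574.16
Installment 2: opening $28,574.16; interest $239.70 → $28,813.86; payment $5,924.56; balance $22,889.30
Installment 3: opening $22,889.30; interest $239.70 → $23,129.00; payment $5,924.56; balance $17,204.44
Installment 4: opening $17,204.44; interest $239.70 → $17,444.14; payment $5,924.56; balance $11,519.58
Installment 5: opening $11,519.58; interest $239.70 → $11,759.28; payment $5,924.56; balance $5,834.72
Installment 6: opening $5,834.72; interest $239.70 → $6,074.42; payment $5,924.56; balance $149.86
Installment 7: opening $149.86; interest $239.70 → $389.56; payment $389.56; balance $0.00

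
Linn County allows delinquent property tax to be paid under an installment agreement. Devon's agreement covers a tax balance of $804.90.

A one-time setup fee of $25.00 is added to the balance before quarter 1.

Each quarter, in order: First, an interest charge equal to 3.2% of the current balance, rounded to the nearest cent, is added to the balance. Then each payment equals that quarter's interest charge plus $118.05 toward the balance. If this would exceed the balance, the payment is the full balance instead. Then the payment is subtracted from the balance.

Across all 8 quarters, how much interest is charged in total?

Quarter 1: $829.90 +$26.56 interest = $856.46; pay $144.61 → $711.85
Quarter 2: $711.85 +$22.78 interest = $734.63; pay $140.83 → $593.80
Quarter 3: $593.80 +$19.00 interest = $612.80; pay $137.05 → $475.75
Quarter 4: $475.75 +$15.22 interest = $490.97; pay $133.27 → $357.70
Quarter 5: $357.70 +$11.45 interest = $369.15; pay $129.50 → $239.65
Quarter 6: $239.65 +$7.67 interest = $247.32; pay $125.72 → $121.60
Quarter 7: $121.60 +$3.89 interest = $125.49; pay $121.94 → $3.55
Quarter 8: $3.55 +$0.11 interest = $3.66; pay $3.66 → $0.00
Total interest: $26.56 + $22.78 + $19.00 + $15.22 + $11.45 + $7.67 + $3.89 + $0.11 = $106.68

$106.68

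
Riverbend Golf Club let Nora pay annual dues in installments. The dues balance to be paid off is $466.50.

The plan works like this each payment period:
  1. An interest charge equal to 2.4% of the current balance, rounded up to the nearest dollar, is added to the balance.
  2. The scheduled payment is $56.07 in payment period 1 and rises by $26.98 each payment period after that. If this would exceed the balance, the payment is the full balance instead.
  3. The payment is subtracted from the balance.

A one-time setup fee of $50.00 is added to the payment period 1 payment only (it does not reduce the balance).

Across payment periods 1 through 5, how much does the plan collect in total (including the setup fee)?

# | Opening | Interest | Payment | Fee | End bal
1 | $466.50 | $12.00 | $56.07 | $50.00 | $422.43
2 | $422.43 | $11.00 | $83.05 | — | $350.38
3 | $350.38 | $9.00 | $110.03 | — | $249.35
4 | $249.35 | $6.00 | $137.01 | — | $118.34
5 | $118.34 | $3.00 | $121.34 | — | $0.00
Total paid: $557.50

$557.50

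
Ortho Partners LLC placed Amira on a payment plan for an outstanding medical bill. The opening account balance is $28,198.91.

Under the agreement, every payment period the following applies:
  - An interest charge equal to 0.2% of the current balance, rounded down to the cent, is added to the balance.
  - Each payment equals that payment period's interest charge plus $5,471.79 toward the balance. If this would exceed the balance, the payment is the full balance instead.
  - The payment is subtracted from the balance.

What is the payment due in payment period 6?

Payment period 1: $28,198.91 +$56.39 interest = $28,255.30; pay $5,528.18 → $22,727.12
Payment period 2: $22,727.12 +$45.45 interest = $22,772.57; pay $5,517.24 → $17,255.33
Payment period 3: $17,255.33 +$34.51 interest = $17,289.84; pay $5,506.30 → $11,783.54
Payment period 4: $11,783.54 +$23.56 interest = $11,807.10; pay $5,495.35 → $6,311.75
Payment period 5: $6,311.75 +$12.62 interest = $6,324.37; pay $5,484.41 → $839.96
Payment period 6: $839.96 +$1.67 interest = $841.63; pay $841.63 → $0.00

$841.63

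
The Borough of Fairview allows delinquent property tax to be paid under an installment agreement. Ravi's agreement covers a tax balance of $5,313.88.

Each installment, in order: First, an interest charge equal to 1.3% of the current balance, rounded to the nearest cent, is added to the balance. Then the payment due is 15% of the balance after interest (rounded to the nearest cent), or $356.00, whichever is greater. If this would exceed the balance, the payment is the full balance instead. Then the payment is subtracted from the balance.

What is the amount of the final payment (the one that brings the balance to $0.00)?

Installment 1: opening $5,313.88; interest $69.08 → $5,382.96; payment $807.44; balance $4,575.52
Installment 2: opening $4,575.52; interest $59.48 → $4,635.00; payment $695.25; balance $3,939.75
Installment 3: opening $3,939.75; interest $51.22 → $3,990.97; payment $598.65; balance $3,392.32
Installment 4: opening $3,392.32; interest $44.10 → $3,436.42; payment $515.46; balance $2,920.96
Installment 5: opening $2,920.96; interest $37.97 → $2,958.93; payment $443.84; balance $2,515.09
Installment 6: opening $2,515.09; interest $32.70 → $2,547.79; payment $382.17; balance $2,165.62
Installment 7: opening $2,165.62; interest $28.15 → $2,193.77; payment $356.00; balance $1,837.77
Installment 8: opening $1,837.77; interest $23.89 → $1,861.66; payment $356.00; balance $1,505.66
Installment 9: opening $1,505.66; interest $19.57 → $1,525.23; payment $356.00; balance $1,169.23
Installment 10: opening $1,169.23; interest $15.20 → $1,184.43; payment $356.00; balance $828.43
Installment 11: opening $828.43; interest $10.77 → $839.20; payment $356.00; balance $483.20
Installment 12: opening $483.20; interest $6.28 → $489.48; payment $356.00; balance $133.48
Installment 13: opening $133.48; interest $1.74 → $135.22; payment $135.22; balance $0.00

$135.22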